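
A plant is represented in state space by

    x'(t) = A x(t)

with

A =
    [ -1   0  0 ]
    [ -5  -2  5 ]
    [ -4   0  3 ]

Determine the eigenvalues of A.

det(sI - A) = s^3 - (tr A)s^2 + (M11 + M22 + M33)s - det A, where Mii is the 2×2 principal minor of A obtained by deleting row i and column i.
tr A = (-1) + (-2) + 3 = 0; M11 = (-2)·3 - 5·0 = -6 - 0 = -6; M22 = (-1)·3 - 0·(-4) = -3 - 0 = -3; M33 = (-1)·(-2) - 0·(-5) = 2 - 0 = 2; sum of minors = -7.
det A = (-1)·((-2)·3 - 5·0) - 0·((-5)·3 - 5·(-4)) + 0·((-5)·0 - (-2)·(-4)) = (-1)·(-6) - 0·5 + 0·(-8) = 6.
So p(s) = det(sI - A) = s^3 - 7s - 6.
Rational-root test: any integer root divides -6. Testing small divisors, s = -1 works: p(-1) = -1 + 0 + 7 + (-6) = 0, so (s + 1) is a factor.
Dividing, p(s) = (s + 1)(s^2 - s - 6).
Factor s^2 - s - 6: two numbers with sum 1 and product -6 are 3 and -2, so s^2 - s - 6 = (s - 3)(s + 2).
Hence p(s) = (s - 3) (s + 1) (s + 2), with roots -2, -1, 3.
At least one eigenvalue has non-negative real part, so the system is not asymptotically stable.

-2, -1, 3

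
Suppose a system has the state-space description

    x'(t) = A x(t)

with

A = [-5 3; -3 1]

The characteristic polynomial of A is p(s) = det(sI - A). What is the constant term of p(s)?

4

For a 2×2 matrix, det(sI - A) = s^2 - (tr A)s + det A.
tr A = -4, det A = 4.
So p(s) = s^2 + 4s + 4.
The constant term is 4.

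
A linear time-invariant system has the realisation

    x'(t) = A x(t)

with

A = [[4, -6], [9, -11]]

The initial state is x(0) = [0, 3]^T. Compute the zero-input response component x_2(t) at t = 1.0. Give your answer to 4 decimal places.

det(sI - A) = s^2 - (tr A)s + det A, with tr A = 4 + (-11) = -7 and det A = 4·(-11) - (-6)·9 = -44 - (-54) = 10.
So p(s) = det(sI - A) = s^2 + 7s + 10.
Factor s^2 + 7s + 10: two numbers with sum -7 and product 10 are -2 and -5, so s^2 + 7s + 10 = (s + 2)(s + 5).
Hence p(s) = (s + 2) (s + 5), with roots -5, -2.
The eigenvalues -5, -2 are distinct and real, so A is diagonalisable and x(t) = e^{At} x(0) = V diag(e^{λ_i t}) V^{-1} x(0), where the columns of V are the eigenvectors.
λ = -5: A - (-5)I = [[9, -6], [9, -6]]. Row 1 gives 9·v1 + (-6)·v2 = 0, so take v_1 = [2, 3]^T.
λ = -2: A - (-2)I = [[6, -6], [9, -9]]. Row 1 gives 6·v1 + (-6)·v2 = 0, so take v_2 = [1, 1]^T.
V = [v_1 v_2] = [[2, 1], [3, 1]] has det V = -1, so V^{-1} = adj(V)/det V = [[-1, 1], [3, -2]].
Modal coordinates z(0) = V^{-1} x(0): (-1)·0 + 1·3 = 3; 3·0 + (-2)·3 = -6; so z(0) = [3, -6]^T.
x_2(t) = Σ_i (v_i)_2 · z_i(0) · e^{λ_i t} (row 2 of V times the modal terms).
x_2(1.0) = 3·3·e^{-5·1.0} + 1·(-6)·e^{-2·1.0} = 9·0.006738 + (-6)·0.135335 = -0.7514.

-0.7514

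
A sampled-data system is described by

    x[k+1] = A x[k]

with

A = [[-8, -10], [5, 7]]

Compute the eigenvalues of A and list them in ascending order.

det(zI - A) = z^2 - (tr A)z + det A, with tr A = (-8) + 7 = -1 and det A = (-8)·7 - (-10)·5 = -56 - (-50) = -6.
So p(z) = det(zI - A) = z^2 + z - 6.
Factor z^2 + z - 6: two numbers with sum -1 and product -6 are 2 and -3, so z^2 + z - 6 = (z - 2)(z + 3).
Hence p(z) = (z - 2) (z + 3), with roots -3, 2.

-3, 2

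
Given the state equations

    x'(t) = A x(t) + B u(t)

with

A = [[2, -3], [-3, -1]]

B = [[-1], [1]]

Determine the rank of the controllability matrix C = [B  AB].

2

AB = [[-5], [2]]
Controllability matrix C = [B  AB] = [[-1, -5], [1, 2]]
det(C) = (-1)·2 - (-5)·1 = -2 - (-5) = 3 ≠ 0, so rank(C) = 2.
rank(C) = 2 = n, so the pair (A, B) is completely controllable.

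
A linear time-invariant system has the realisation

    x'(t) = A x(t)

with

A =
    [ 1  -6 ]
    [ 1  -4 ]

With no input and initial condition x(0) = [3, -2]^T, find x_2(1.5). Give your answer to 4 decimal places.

det(sI - A) = s^2 - (tr A)s + det A, with tr A = 1 + (-4) = -3 and det A = 1·(-4) - (-6)·1 = -4 - (-6) = 2.
So p(s) = det(sI - A) = s^2 + 3s + 2.
Factor s^2 + 3s + 2: two numbers with sum -3 and product 2 are -1 and -2, so s^2 + 3s + 2 = (s + 1)(s + 2).
Hence p(s) = (s + 1) (s + 2), with roots -2, -1.
The eigenvalues -2, -1 are distinct and real, so A is diagonalisable and x(t) = e^{At} x(0) = V diag(e^{λ_i t}) V^{-1} x(0), where the columns of V are the eigenvectors.
λ = -2: A - (-2)I = [[3, -6], [1, -2]]. Row 1 gives 3·v1 + (-6)·v2 = 0, so take v_1 = [-2, -1]^T.
λ = -1: A - (-1)I = [[2, -6], [1, -3]]. Row 1 gives 2·v1 + (-6)·v2 = 0, so take v_2 = [-3, -1]^T.
V = [v_1 v_2] = [[-2, -3], [-1, -1]] has det V = -1, so V^{-1} = adj(V)/det V = [[1, -3], [-1, 2]].
Modal coordinates z(0) = V^{-1} x(0): 1·3 + (-3)·(-2) = 9; (-1)·3 + 2·(-2) = -7; so z(0) = [9, -7]^T.
x_2(t) = Σ_i (v_i)_2 · z_i(0) · e^{λ_i t} (row 2 of V times the modal terms).
x_2(1.5) = (-1)·9·e^{-2·1.5} + (-1)·(-7)·e^{-1·1.5} = (-9)·0.049787 + 7·0.223130 = 1.1138.

1.1138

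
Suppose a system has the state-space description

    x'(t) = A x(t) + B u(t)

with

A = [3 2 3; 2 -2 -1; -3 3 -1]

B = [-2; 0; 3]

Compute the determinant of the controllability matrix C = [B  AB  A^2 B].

-123

AB = [[3], [-7], [3]]
A^2B = [[4], [17], [-33]]
Controllability matrix C = [B  AB  A^2B] = [[-2, 3, 4], [0, -7, 17], [3, 3, -33]]
Expanding along the first row, det(C) = (-2)·((-7)·(-33) - 17·3) - 3·(0·(-33) - 17·3) + 4·(0·3 - (-7)·3) = (-2)·180 - 3·(-51) + 4·21 = -123
Since det(C) ≠ 0, rank(C) = 3 and the system is completely controllable.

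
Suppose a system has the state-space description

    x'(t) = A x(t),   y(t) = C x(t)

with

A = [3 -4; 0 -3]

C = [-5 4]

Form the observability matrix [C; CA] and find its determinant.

20

CA = [[-15, 8]]
Observability matrix O = [C; CA] = [[-5, 4], [-15, 8]]
det(O) = (-5)·8 - 4·(-15) = -40 - (-60) = 20
Since det(O) ≠ 0, rank(O) = 2 and the system is completely observable.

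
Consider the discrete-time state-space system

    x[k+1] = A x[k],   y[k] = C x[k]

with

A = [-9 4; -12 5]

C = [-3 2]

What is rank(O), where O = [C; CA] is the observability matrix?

CA = [[3, -2]]
Observability matrix O = [C; CA] = [[-3, 2], [3, -2]]
Every row of O is a scalar multiple of row 1 = [-3, 2] (multipliers 1, -1), so the rows span a one-dimensional space.
O ≠ 0, hence rank(O) = 1.
rank(O) = 1 < n = 2, so the pair (A, C) is not completely observable.

1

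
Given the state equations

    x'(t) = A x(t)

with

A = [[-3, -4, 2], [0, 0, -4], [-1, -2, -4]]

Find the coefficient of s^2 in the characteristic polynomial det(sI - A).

7

Expand det(sI - A) for the 3×3 matrix.
p(s) = s^3 + 7s^2 + 6s - 8.
(Check: constant term = det(-A) = (-1)^3 det A = -8; coefficient of s^2 = -tr A = 7.)
The coefficient of s^2 is 7.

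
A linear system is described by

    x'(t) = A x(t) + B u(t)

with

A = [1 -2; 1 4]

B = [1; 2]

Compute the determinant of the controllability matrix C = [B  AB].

AB = [[-3], [9]]
Controllability matrix C = [B  AB] = [[1, -3], [2, 9]]
det(C) = 1·9 - (-3)·2 = 9 - (-6) = 15
Since det(C) ≠ 0, rank(C) = 2 and the system is completely controllable.

15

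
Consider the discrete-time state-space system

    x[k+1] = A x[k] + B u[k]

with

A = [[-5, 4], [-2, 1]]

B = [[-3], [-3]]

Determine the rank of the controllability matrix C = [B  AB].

1

AB = [[3], [3]]
Controllability matrix C = [B  AB] = [[-3, 3], [-3, 3]]
Every column of C is a scalar multiple of column 1 = [-3, -3] (multipliers 1, -1), so the columns span a one-dimensional space.
C ≠ 0, hence rank(C) = 1.
rank(C) = 1 < n = 2, so the pair (A, B) is not completely controllable.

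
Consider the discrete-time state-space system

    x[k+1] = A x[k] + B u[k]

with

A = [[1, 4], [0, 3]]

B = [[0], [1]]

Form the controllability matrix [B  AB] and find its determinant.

AB = [[4], [3]]
Controllability matrix C = [B  AB] = [[0, 4], [1, 3]]
det(C) = 0·3 - 4·1 = 0 - 4 = -4
Since det(C) ≠ 0, rank(C) = 2 and the system is completely controllable.

-4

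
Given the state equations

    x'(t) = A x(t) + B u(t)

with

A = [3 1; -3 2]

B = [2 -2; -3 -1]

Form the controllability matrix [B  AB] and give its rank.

AB = [[3, -7], [-12, 4]]
Controllability matrix C = [B  AB] = [[2, -2, 3, -7], [-3, -1, -12, 4]]
Take the 2×2 submatrix of C formed by columns 1, 2: [[2, -2], [-3, -1]]. Its determinant is 2·(-1) - (-2)·(-3) = -2 - 6 = -8 ≠ 0.
So rank(C) ≥ 2; since C has 2 rows, rank(C) = 2.
rank(C) = 2 = n, so the pair (A, B) is completely controllable.

2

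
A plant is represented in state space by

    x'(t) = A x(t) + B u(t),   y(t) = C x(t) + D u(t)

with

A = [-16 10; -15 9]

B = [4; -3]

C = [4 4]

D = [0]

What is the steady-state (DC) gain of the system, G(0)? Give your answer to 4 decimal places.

G(0) = C(-A)^{-1}B + D = -C A^{-1} B + D.
det A = 6, so A^{-1} = (1/6)·adj(A) = [[3/2, -5/3], [5/2, -8/3]]
A^{-1} B = [11, 18]^T
C A^{-1} B = 116
G(0) = D - C A^{-1} B = 0 - (116) = -116

-116.0000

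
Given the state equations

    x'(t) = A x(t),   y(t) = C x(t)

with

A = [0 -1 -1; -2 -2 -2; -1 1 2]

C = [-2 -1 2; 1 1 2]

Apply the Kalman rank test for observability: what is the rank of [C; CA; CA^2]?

3

CA = [[0, 6, 8], [-4, -1, 1]]
CA^2 = [[-20, -4, 4], [1, 7, 8]]
Observability matrix O = [C; CA; CA^2] = [[-2, -1, 2], [1, 1, 2], [0, 6, 8], [-4, -1, 1], [-20, -4, 4], [1, 7, 8]]
Take the 3×3 submatrix of O formed by rows 1, 2, 3: [[-2, -1, 2], [1, 1, 2], [0, 6, 8]]. Its determinant is (-2)·(1·8 - 2·6) - (-1)·(1·8 - 2·0) + 2·(1·6 - 1·0) = (-2)·(-4) - (-1)·8 + 2·6 = 28 ≠ 0.
So rank(O) ≥ 3; since O has 3 columns, rank(O) = 3.
rank(O) = 3 = n, so the pair (A, C) is completely observable.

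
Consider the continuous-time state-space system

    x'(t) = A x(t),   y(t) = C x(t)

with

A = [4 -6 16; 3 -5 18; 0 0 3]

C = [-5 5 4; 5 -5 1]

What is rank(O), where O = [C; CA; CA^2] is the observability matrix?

CA = [[-5, 5, 22], [5, -5, -7]]
CA^2 = [[-5, 5, 76], [5, -5, -31]]
Observability matrix O = [C; CA; CA^2] = [[-5, 5, 4], [5, -5, 1], [-5, 5, 22], [5, -5, -7], [-5, 5, 76], [5, -5, -31]]
The columns c1, c2, c3 of O are linearly dependent: c1 + c2 = 0 (check each entry), so rank(O) ≤ 2.
The 2×2 minor from rows 1, 2, columns 1, 3 is (-5)·1 - 4·5 = -5 - 20 = -25 ≠ 0, so rank(O) = 2.
rank(O) = 2 < n = 3, so the pair (A, C) is not completely observable.

2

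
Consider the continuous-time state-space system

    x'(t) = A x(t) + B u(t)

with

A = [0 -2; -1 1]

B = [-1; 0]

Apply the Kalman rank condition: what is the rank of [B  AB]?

2

AB = [[0], [1]]
Controllability matrix C = [B  AB] = [[-1, 0], [0, 1]]
det(C) = (-1)·1 - 0·0 = -1 - 0 = -1 ≠ 0, so rank(C) = 2.
rank(C) = 2 = n, so the pair (A, B) is completely controllable.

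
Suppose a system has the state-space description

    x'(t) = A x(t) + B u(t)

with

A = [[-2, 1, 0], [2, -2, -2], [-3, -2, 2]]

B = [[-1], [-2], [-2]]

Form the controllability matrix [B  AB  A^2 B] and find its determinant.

18

AB = [[0], [6], [3]]
A^2B = [[6], [-18], [-6]]
Controllability matrix C = [B  AB  A^2B] = [[-1, 0, 6], [-2, 6, -18], [-2, 3, -6]]
Expanding along the first row, det(C) = (-1)·(6·(-6) - (-18)·3) - 0·((-2)·(-6) - (-18)·(-2)) + 6·((-2)·3 - 6·(-2)) = (-1)·18 - 0·(-24) + 6·6 = 18
Since det(C) ≠ 0, rank(C) = 3 and the system is completely controllable.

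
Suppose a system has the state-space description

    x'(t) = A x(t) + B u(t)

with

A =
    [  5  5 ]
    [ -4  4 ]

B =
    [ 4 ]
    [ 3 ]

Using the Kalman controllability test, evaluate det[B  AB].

AB = [[35], [-4]]
Controllability matrix C = [B  AB] = [[4, 35], [3, -4]]
det(C) = 4·(-4) - 35·3 = -16 - 105 = -121
Since det(C) ≠ 0, rank(C) = 2 and the system is completely controllable.

-121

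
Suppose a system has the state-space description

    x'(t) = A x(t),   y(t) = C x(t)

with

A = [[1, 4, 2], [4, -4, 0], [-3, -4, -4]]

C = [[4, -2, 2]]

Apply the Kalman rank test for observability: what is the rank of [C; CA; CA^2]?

CA = [[-10, 16, 0]]
CA^2 = [[54, -104, -20]]
Observability matrix O = [C; CA; CA^2] = [[4, -2, 2], [-10, 16, 0], [54, -104, -20]]
det(O) = 4·(16·(-20) - 0·(-104)) - (-2)·((-10)·(-20) - 0·54) + 2·((-10)·(-104) - 16·54) = 4·(-320) - (-2)·200 + 2·176 = -528 ≠ 0, so rank(O) = 3.
rank(O) = 3 = n, so the pair (A, C) is completely observable.

3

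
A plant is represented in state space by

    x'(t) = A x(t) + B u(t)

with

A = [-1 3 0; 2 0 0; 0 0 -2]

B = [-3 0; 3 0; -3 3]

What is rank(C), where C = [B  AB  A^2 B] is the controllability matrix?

AB = [[12, 0], [-6, 0], [6, -6]]
A^2B = [[-30, 0], [24, 0], [-12, 12]]
Controllability matrix C = [B  AB  A^2B] = [[-3, 0, 12, 0, -30, 0], [3, 0, -6, 0, 24, 0], [-3, 3, 6, -6, -12, 12]]
Take the 3×3 submatrix of C formed by columns 1, 2, 3: [[-3, 0, 12], [3, 0, -6], [-3, 3, 6]]. Its determinant is (-3)·(0·6 - (-6)·3) - 0·(3·6 - (-6)·(-3)) + 12·(3·3 - 0·(-3)) = (-3)·18 - 0·0 + 12·9 = 54 ≠ 0.
So rank(C) ≥ 3; since C has 3 rows, rank(C) = 3.
rank(C) = 3 = n, so the pair (A, B) is completely controllable.

3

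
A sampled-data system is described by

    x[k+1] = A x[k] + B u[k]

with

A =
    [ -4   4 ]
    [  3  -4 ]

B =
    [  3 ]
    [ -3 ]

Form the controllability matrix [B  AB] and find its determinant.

AB = [[-24], [21]]
Controllability matrix C = [B  AB] = [[3, -24], [-3, 21]]
det(C) = 3·21 - (-24)·(-3) = 63 - 72 = -9
Since det(C) ≠ 0, rank(C) = 2 and the system is completely controllable.

-9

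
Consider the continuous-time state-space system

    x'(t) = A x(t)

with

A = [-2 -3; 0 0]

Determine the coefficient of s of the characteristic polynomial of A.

2

For a 2×2 matrix, det(sI - A) = s^2 - (tr A)s + det A.
tr A = -2, det A = 0.
So p(s) = s^2 + 2s.
The coefficient of s is 2.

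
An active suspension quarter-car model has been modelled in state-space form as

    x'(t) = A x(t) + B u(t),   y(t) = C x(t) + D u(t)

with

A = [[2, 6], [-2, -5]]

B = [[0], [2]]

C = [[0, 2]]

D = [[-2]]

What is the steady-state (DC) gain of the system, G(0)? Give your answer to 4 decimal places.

G(0) = C(-A)^{-1}B + D = -C A^{-1} B + D.
det A = 2, so A^{-1} = (1/2)·adj(A) = [[-5/2, -3], [1, 1]]
A^{-1} B = [-6, 2]^T
C A^{-1} B = 4
G(0) = D - C A^{-1} B = -2 - (4) = -6

-6.0000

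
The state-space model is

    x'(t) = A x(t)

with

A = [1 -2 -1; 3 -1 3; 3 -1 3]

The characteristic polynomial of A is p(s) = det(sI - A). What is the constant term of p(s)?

0

Expand det(sI - A) for the 3×3 matrix.
p(s) = s^3 - 3s^2 + 11s.
(Check: constant term = det(-A) = (-1)^3 det A = 0; coefficient of s^2 = -tr A = -3.)
The constant term is 0.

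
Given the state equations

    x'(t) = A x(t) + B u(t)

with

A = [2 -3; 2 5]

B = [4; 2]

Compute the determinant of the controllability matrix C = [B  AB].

AB = [[2], [18]]
Controllability matrix C = [B  AB] = [[4, 2], [2, 18]]
det(C) = 4·18 - 2·2 = 72 - 4 = 68
Since det(C) ≠ 0, rank(C) = 2 and the system is completely controllable.

68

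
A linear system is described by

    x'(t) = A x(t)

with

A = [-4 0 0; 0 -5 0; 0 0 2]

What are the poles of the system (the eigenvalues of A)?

-5, -4, 2

det(sI - A) = s^3 - (tr A)s^2 + (M11 + M22 + M33)s - det A, where Mii is the 2×2 principal minor of A obtained by deleting row i and column i.
tr A = (-4) + (-5) + 2 = -7; M11 = (-5)·2 - 0·0 = -10 - 0 = -10; M22 = (-4)·2 - 0·0 = -8 - 0 = -8; M33 = (-4)·(-5) - 0·0 = 20 - 0 = 20; sum of minors = 2.
det A = (-4)·((-5)·2 - 0·0) - 0·(0·2 - 0·0) + 0·(0·0 - (-5)·0) = (-4)·(-10) - 0·0 + 0·0 = 40.
So p(s) = det(sI - A) = s^3 + 7s^2 + 2s - 40.
Rational-root test: any integer root divides -40. Testing small divisors, s = 2 works: p(2) = 8 + 28 + 4 + (-40) = 0, so (s - 2) is a factor.
Dividing, p(s) = (s - 2)(s^2 + 9s + 20).
Factor s^2 + 9s + 20: two numbers with sum -9 and product 20 are -4 and -5, so s^2 + 9s + 20 = (s + 4)(s + 5).
Hence p(s) = (s - 2) (s + 4) (s + 5), with roots -5, -4, 2.
At least one eigenvalue has non-negative real part, so the system is not asymptotically stable.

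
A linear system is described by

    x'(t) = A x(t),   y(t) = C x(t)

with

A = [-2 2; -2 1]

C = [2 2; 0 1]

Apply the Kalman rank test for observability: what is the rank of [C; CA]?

2

CA = [[-8, 6], [-2, 1]]
Observability matrix O = [C; CA] = [[2, 2], [0, 1], [-8, 6], [-2, 1]]
Take the 2×2 submatrix of O formed by rows 1, 2: [[2, 2], [0, 1]]. Its determinant is 2·1 - 2·0 = 2 - 0 = 2 ≠ 0.
So rank(O) ≥ 2; since O has 2 columns, rank(O) = 2.
rank(O) = 2 = n, so the pair (A, C) is completely observable.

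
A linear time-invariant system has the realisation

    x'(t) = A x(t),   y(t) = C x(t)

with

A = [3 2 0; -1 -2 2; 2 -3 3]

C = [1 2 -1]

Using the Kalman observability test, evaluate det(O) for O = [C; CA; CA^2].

CA = [[-1, 1, 1]]
CA^2 = [[-2, -7, 5]]
Observability matrix O = [C; CA; CA^2] = [[1, 2, -1], [-1, 1, 1], [-2, -7, 5]]
Expanding along the first row, det(O) = 1·(1·5 - 1·(-7)) - 2·((-1)·5 - 1·(-2)) + (-1)·((-1)·(-7) - 1·(-2)) = 1·12 - 2·(-3) + (-1)·9 = 9
Since det(O) ≠ 0, rank(O) = 3 and the system is completely observable.

9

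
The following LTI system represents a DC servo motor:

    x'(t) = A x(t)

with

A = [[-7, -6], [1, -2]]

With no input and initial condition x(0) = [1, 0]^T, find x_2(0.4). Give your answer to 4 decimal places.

0.0666

det(sI - A) = s^2 - (tr A)s + det A, with tr A = (-7) + (-2) = -9 and det A = (-7)·(-2) - (-6)·1 = 14 - (-6) = 20.
So p(s) = det(sI - A) = s^2 + 9s + 20.
Factor s^2 + 9s + 20: two numbers with sum -9 and product 20 are -4 and -5, so s^2 + 9s + 20 = (s + 4)(s + 5).
Hence p(s) = (s + 4) (s + 5), with roots -5, -4.
The eigenvalues -5, -4 are distinct and real, so A is diagonalisable and x(t) = e^{At} x(0) = V diag(e^{λ_i t}) V^{-1} x(0), where the columns of V are the eigenvectors.
λ = -5: A - (-5)I = [[-2, -6], [1, 3]]. Row 1 gives (-2)·v1 + (-6)·v2 = 0, so take v_1 = [-3, 1]^T.
λ = -4: A - (-4)I = [[-3, -6], [1, 2]]. Row 1 gives (-3)·v1 + (-6)·v2 = 0, so take v_2 = [2, -1]^T.
V = [v_1 v_2] = [[-3, 2], [1, -1]] has det V = 1, so V^{-1} = adj(V)/det V = [[-1, -2], [-1, -3]].
Modal coordinates z(0) = V^{-1} x(0): (-1)·1 + (-2)·0 = -1; (-1)·1 + (-3)·0 = -1; so z(0) = [-1, -1]^T.
x_2(t) = Σ_i (v_i)_2 · z_i(0) · e^{λ_i t} (row 2 of V times the modal terms).
x_2(0.4) = 1·(-1)·e^{-5·0.4} + (-1)·(-1)·e^{-4·0.4} = (-1)·0.135335 + 1·0.201897 = 0.0666.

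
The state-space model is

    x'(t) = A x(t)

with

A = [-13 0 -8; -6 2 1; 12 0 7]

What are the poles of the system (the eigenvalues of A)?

det(sI - A) = s^3 - (tr A)s^2 + (M11 + M22 + M33)s - det A, where Mii is the 2×2 principal minor of A obtained by deleting row i and column i.
tr A = (-13) + 2 + 7 = -4; M11 = 2·7 - 1·0 = 14 - 0 = 14; M22 = (-13)·7 - (-8)·12 = -91 - (-96) = 5; M33 = (-13)·2 - 0·(-6) = -26 - 0 = -26; sum of minors = -7.
det A = (-13)·(2·7 - 1·0) - 0·((-6)·7 - 1·12) + (-8)·((-6)·0 - 2·12) = (-13)·14 - 0·(-54) + (-8)·(-24) = 10.
So p(s) = det(sI - A) = s^3 + 4s^2 - 7s - 10.
Rational-root test: any integer root divides -10. Testing small divisors, s = -1 works: p(-1) = -1 + 4 + 7 + (-10) = 0, so (s + 1) is a factor.
Dividing, p(s) = (s + 1)(s^2 + 3s - 10).
Factor s^2 + 3s - 10: two numbers with sum -3 and product -10 are 2 and -5, so s^2 + 3s - 10 = (s - 2)(s + 5).
Hence p(s) = (s - 2) (s + 1) (s + 5), with roots -5, -1, 2.
At least one eigenvalue has non-negative real part, so the system is not asymptotically stable.

-5, -1, 2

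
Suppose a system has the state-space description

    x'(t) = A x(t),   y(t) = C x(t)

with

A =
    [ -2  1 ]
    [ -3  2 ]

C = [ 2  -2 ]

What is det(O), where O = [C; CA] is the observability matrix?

CA = [[2, -2]]
Observability matrix O = [C; CA] = [[2, -2], [2, -2]]
det(O) = 2·(-2) - (-2)·2 = -4 - (-4) = 0
Since det(O) = 0, rank(O) < 2 and the system is not completely observable.

0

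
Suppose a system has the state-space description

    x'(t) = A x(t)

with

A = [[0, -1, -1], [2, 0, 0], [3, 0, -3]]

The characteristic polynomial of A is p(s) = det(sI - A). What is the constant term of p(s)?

Expand det(sI - A) for the 3×3 matrix.
p(s) = s^3 + 3s^2 + 5s + 6.
(Check: constant term = det(-A) = (-1)^3 det A = 6; coefficient of s^2 = -tr A = 3.)
The constant term is 6.

6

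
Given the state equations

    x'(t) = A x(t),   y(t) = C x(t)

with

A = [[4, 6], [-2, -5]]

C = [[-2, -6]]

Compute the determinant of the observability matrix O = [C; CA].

CA = [[4, 18]]
Observability matrix O = [C; CA] = [[-2, -6], [4, 18]]
det(O) = (-2)·18 - (-6)·4 = -36 - (-24) = -12
Since det(O) ≠ 0, rank(O) = 2 and the system is completely observable.

-12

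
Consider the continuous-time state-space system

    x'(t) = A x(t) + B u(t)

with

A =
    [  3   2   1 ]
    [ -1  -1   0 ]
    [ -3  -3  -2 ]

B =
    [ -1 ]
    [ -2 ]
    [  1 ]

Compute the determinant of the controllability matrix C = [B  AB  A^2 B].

AB = [[-6], [3], [7]]
A^2B = [[-5], [3], [-5]]
Controllability matrix C = [B  AB  A^2B] = [[-1, -6, -5], [-2, 3, 3], [1, 7, -5]]
Expanding along the first row, det(C) = (-1)·(3·(-5) - 3·7) - (-6)·((-2)·(-5) - 3·1) + (-5)·((-2)·7 - 3·1) = (-1)·(-36) - (-6)·7 + (-5)·(-17) = 163
Since det(C) ≠ 0, rank(C) = 3 and the system is completely controllable.

163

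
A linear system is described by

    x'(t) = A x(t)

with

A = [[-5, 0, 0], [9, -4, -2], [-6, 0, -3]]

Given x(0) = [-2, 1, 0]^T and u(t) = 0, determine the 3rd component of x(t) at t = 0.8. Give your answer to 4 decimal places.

det(sI - A) = s^3 - (tr A)s^2 + (M11 + M22 + M33)s - det A, where Mii is the 2×2 principal minor of A obtained by deleting row i and column i.
tr A = (-5) + (-4) + (-3) = -12; M11 = (-4)·(-3) - (-2)·0 = 12 - 0 = 12; M22 = (-5)·(-3) - 0·(-6) = 15 - 0 = 15; M33 = (-5)·(-4) - 0·9 = 20 - 0 = 20; sum of minors = 47.
det A = (-5)·((-4)·(-3) - (-2)·0) - 0·(9·(-3) - (-2)·(-6)) + 0·(9·0 - (-4)·(-6)) = (-5)·12 - 0·(-39) + 0·(-24) = -60.
So p(s) = det(sI - A) = s^3 + 12s^2 + 47s + 60.
Rational-root test: any integer root divides 60. Testing small divisors, s = -3 works: p(-3) = -27 + 108 + (-141) + 60 = 0, so (s + 3) is a factor.
Dividing, p(s) = (s + 3)(s^2 + 9s + 20).
Factor s^2 + 9s + 20: two numbers with sum -9 and product 20 are -4 and -5, so s^2 + 9s + 20 = (s + 4)(s + 5).
Hence p(s) = (s + 3) (s + 4) (s + 5), with roots -5, -4, -3.
The eigenvalues -5, -4, -3 are distinct and real, so A is diagonalisable and x(t) = e^{At} x(0) = V diag(e^{λ_i t}) V^{-1} x(0), where the columns of V are the eigenvectors.
λ = -5: A - (-5)I = [[0, 0, 0], [9, 1, -2], [-6, 0, 2]]. v must be orthogonal to every row; (row 2) × (row 3) = [2, -6, 6], so take v_1 = [1, -3, 3]^T.
λ = -4: A - (-4)I = [[-1, 0, 0], [9, 0, -2], [-6, 0, 1]]. v must be orthogonal to every row; (row 1) × (row 2) = [0, -2, 0], so take v_2 = [0, 1, 0]^T.
λ = -3: A - (-3)I = [[-2, 0, 0], [9, -1, -2], [-6, 0, 0]]. v must be orthogonal to every row; (row 1) × (row 2) = [0, -4, 2], so take v_3 = [0, -2, 1]^T.
V = [v_1 v_2 v_3] = [[1, 0, 0], [-3, 1, -2], [3, 0, 1]] has det V = 1, so V^{-1} = adj(V)/det V = [[1, 0, 0], [-3, 1, 2], [-3, 0, 1]].
Modal coordinates z(0) = V^{-1} x(0): 1·(-2) + 0·1 + 0·0 = -2; (-3)·(-2) + 1·1 + 2·0 = 7; (-3)·(-2) + 0·1 + 1·0 = 6; so z(0) = [-2, 7, 6]^T.
x_3(t) = Σ_i (v_i)_3 · z_i(0) · e^{λ_i t} (row 3 of V times the modal terms).
x_3(0.8) = 3·(-2)·e^{-5·0.8} + 0·7·e^{-4·0.8} + 1·6·e^{-3·0.8} = (-6)·0.018316 + 0·0.040762 + 6·0.090718 = 0.4344.

0.4344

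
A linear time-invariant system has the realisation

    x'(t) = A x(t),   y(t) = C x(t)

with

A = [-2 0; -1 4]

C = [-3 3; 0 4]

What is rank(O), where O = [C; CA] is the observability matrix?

2

CA = [[3, 12], [-4, 16]]
Observability matrix O = [C; CA] = [[-3, 3], [0, 4], [3, 12], [-4, 16]]
Take the 2×2 submatrix of O formed by rows 1, 2: [[-3, 3], [0, 4]]. Its determinant is (-3)·4 - 3·0 = -12 - 0 = -12 ≠ 0.
So rank(O) ≥ 2; since O has 2 columns, rank(O) = 2.
rank(O) = 2 = n, so the pair (A, C) is completely observable.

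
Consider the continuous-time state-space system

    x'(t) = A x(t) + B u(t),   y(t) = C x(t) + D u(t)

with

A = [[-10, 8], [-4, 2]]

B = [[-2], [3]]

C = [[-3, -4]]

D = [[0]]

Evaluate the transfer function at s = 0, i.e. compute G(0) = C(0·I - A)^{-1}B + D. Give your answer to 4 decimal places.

-19.6667

G(0) = C(-A)^{-1}B + D = -C A^{-1} B + D.
det A = 12, so A^{-1} = (1/12)·adj(A) = [[1/6, -2/3], [1/3, -5/6]]
A^{-1} B = [-7/3, -19/6]^T
C A^{-1} B = 59/3
G(0) = D - C A^{-1} B = 0 - (59/3) = -59/3 ≈ -19.6667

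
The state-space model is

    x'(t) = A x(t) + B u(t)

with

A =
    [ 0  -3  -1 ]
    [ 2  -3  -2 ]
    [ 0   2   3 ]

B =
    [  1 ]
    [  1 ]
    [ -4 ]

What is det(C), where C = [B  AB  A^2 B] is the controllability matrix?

AB = [[1], [7], [-10]]
A^2B = [[-11], [1], [-16]]
Controllability matrix C = [B  AB  A^2B] = [[1, 1, -11], [1, 7, 1], [-4, -10, -16]]
Expanding along the first row, det(C) = 1·(7·(-16) - 1·(-10)) - 1·(1·(-16) - 1·(-4)) + (-11)·(1·(-10) - 7·(-4)) = 1·(-102) - 1·(-12) + (-11)·18 = -288
Since det(C) ≠ 0, rank(C) = 3 and the system is completely controllable.

-288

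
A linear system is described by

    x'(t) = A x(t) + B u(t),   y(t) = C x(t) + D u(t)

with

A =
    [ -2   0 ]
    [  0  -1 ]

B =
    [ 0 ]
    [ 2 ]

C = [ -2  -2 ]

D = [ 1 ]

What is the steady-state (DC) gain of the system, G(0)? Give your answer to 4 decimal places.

G(0) = C(-A)^{-1}B + D = -C A^{-1} B + D.
det A = 2, so A^{-1} = (1/2)·adj(A) = [[-1/2, 0], [0, -1]]
A^{-1} B = [0, -2]^T
C A^{-1} B = 4
G(0) = D - C A^{-1} B = 1 - (4) = -3

-3.0000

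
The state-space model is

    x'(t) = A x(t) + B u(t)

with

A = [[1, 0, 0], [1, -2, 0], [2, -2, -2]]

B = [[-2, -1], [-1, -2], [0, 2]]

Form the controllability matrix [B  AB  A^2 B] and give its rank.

AB = [[-2, -1], [0, 3], [-2, -2]]
A^2B = [[-2, -1], [-2, -7], [0, -4]]
Controllability matrix C = [B  AB  A^2B] = [[-2, -1, -2, -1, -2, -1], [-1, -2, 0, 3, -2, -7], [0, 2, -2, -2, 0, -4]]
Take the 3×3 submatrix of C formed by columns 1, 2, 3: [[-2, -1, -2], [-1, -2, 0], [0, 2, -2]]. Its determinant is (-2)·((-2)·(-2) - 0·2) - (-1)·((-1)·(-2) - 0·0) + (-2)·((-1)·2 - (-2)·0) = (-2)·4 - (-1)·2 + (-2)·(-2) = -2 ≠ 0.
So rank(C) ≥ 3; since C has 3 rows, rank(C) = 3.
rank(C) = 3 = n, so the pair (A, B) is completely controllable.

3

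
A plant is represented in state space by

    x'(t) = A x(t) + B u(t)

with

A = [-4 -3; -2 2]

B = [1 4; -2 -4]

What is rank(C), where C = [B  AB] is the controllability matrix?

AB = [[2, -4], [-6, -16]]
Controllability matrix C = [B  AB] = [[1, 4, 2, -4], [-2, -4, -6, -16]]
Take the 2×2 submatrix of C formed by columns 1, 2: [[1, 4], [-2, -4]]. Its determinant is 1·(-4) - 4·(-2) = -4 - (-8) = 4 ≠ 0.
So rank(C) ≥ 2; since C has 2 rows, rank(C) = 2.
rank(C) = 2 = n, so the pair (A, B) is completely controllable.

2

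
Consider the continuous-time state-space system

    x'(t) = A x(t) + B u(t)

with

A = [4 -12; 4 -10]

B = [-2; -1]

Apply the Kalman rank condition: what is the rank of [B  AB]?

AB = [[4], [2]]
Controllability matrix C = [B  AB] = [[-2, 4], [-1, 2]]
Every column of C is a scalar multiple of column 1 = [-2, -1] (multipliers 1, -2), so the columns span a one-dimensional space.
C ≠ 0, hence rank(C) = 1.
rank(C) = 1 < n = 2, so the pair (A, B) is not completely controllable.

1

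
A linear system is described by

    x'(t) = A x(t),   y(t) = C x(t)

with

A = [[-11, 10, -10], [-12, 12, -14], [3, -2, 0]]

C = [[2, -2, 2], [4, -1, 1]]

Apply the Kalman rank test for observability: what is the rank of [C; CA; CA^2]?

CA = [[8, -8, 8], [-29, 26, -26]]
CA^2 = [[32, -32, 32], [-71, 74, -74]]
Observability matrix O = [C; CA; CA^2] = [[2, -2, 2], [4, -1, 1], [8, -8, 8], [-29, 26, -26], [32, -32, 32], [-71, 74, -74]]
The columns c1, c2, c3 of O are linearly dependent: c2 + c3 = 0 (check each entry), so rank(O) ≤ 2.
The 2×2 minor from rows 1, 2, columns 1, 2 is 2·(-1) - (-2)·4 = -2 - (-8) = 6 ≠ 0, so rank(O) = 2.
rank(O) = 2 < n = 3, so the pair (A, C) is not completely observable.

2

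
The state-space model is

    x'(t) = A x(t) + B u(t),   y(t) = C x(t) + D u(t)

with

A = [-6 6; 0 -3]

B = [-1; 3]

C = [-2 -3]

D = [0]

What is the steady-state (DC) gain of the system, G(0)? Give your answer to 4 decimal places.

-4.6667

G(0) = C(-A)^{-1}B + D = -C A^{-1} B + D.
det A = 18, so A^{-1} = (1/18)·adj(A) = [[-1/6, -1/3], [0, -1/3]]
A^{-1} B = [-5/6, -1]^T
C A^{-1} B = 14/3
G(0) = D - C A^{-1} B = 0 - (14/3) = -14/3 ≈ -4.6667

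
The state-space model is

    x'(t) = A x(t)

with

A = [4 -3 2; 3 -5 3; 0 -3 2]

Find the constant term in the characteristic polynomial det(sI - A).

4

Expand det(sI - A) for the 3×3 matrix.
p(s) = s^3 - s^2 - 4s + 4.
(Check: constant term = det(-A) = (-1)^3 det A = 4; coefficient of s^2 = -tr A = -1.)
The constant term is 4.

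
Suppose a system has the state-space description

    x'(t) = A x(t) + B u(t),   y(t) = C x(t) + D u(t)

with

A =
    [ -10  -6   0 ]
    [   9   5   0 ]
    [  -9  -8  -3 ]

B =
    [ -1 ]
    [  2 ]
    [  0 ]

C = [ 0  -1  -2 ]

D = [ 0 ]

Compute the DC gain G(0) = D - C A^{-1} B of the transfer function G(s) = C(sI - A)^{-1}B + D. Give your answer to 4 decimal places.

1.4167

G(0) = C(-A)^{-1}B + D = -C A^{-1} B + D.
det A = -12, so A^{-1} = (1/-12)·adj(A) = [[5/4, 3/2, 0], [-9/4, -5/2, 0], [9/4, 13/6, -1/3]]
A^{-1} B = [7/4, -11/4, 25/12]^T
C A^{-1} B = -17/12
G(0) = D - C A^{-1} B = 0 - (-17/12) = 17/12 ≈ 1.4167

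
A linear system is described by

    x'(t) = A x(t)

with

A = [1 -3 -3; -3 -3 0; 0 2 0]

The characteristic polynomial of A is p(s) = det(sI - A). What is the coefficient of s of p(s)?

Expand det(sI - A) for the 3×3 matrix.
p(s) = s^3 + 2s^2 - 12s - 18.
(Check: constant term = det(-A) = (-1)^3 det A = -18; coefficient of s^2 = -tr A = 2.)
The coefficient of s is -12.

-12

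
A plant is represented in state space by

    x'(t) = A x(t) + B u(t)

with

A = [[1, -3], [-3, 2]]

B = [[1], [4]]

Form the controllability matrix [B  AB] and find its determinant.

49

AB = [[-11], [5]]
Controllability matrix C = [B  AB] = [[1, -11], [4, 5]]
det(C) = 1·5 - (-11)·4 = 5 - (-44) = 49
Since det(C) ≠ 0, rank(C) = 2 and the system is completely controllable.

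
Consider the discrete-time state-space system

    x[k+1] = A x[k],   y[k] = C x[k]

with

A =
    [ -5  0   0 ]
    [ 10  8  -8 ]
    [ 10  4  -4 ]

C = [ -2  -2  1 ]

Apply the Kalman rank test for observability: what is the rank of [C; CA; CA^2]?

CA = [[0, -12, 12]]
CA^2 = [[0, -48, 48]]
Observability matrix O = [C; CA; CA^2] = [[-2, -2, 1], [0, -12, 12], [0, -48, 48]]
The columns c1, c2, c3 of O are linearly dependent: -c1 + 2·c2 + 2·c3 = 0 (check each entry), so rank(O) ≤ 2.
The 2×2 minor from rows 1, 2, columns 1, 2 is (-2)·(-12) - (-2)·0 = 24 - 0 = 24 ≠ 0, so rank(O) = 2.
rank(O) = 2 < n = 3, so the pair (A, C) is not completely observable.

2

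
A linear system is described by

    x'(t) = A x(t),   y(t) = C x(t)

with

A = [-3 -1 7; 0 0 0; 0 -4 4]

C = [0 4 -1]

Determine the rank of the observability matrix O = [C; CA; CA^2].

2

CA = [[0, 4, -4]]
CA^2 = [[0, 16, -16]]
Observability matrix O = [C; CA; CA^2] = [[0, 4, -1], [0, 4, -4], [0, 16, -16]]
Column 1 of O is identically zero, so rank(O) ≤ 2.
The 2×2 minor from rows 1, 2, columns 2, 3 is 4·(-4) - (-1)·4 = -16 - (-4) = -12 ≠ 0, so rank(O) = 2.
rank(O) = 2 < n = 3, so the pair (A, C) is not completely observable.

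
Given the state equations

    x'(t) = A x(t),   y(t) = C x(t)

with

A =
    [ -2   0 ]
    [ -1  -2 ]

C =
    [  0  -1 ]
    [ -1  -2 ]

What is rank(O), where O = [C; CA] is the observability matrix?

CA = [[1, 2], [4, 4]]
Observability matrix O = [C; CA] = [[0, -1], [-1, -2], [1, 2], [4, 4]]
Take the 2×2 submatrix of O formed by rows 1, 2: [[0, -1], [-1, -2]]. Its determinant is 0·(-2) - (-1)·(-1) = 0 - 1 = -1 ≠ 0.
So rank(O) ≥ 2; since O has 2 columns, rank(O) = 2.
rank(O) = 2 = n, so the pair (A, C) is completely observable.

2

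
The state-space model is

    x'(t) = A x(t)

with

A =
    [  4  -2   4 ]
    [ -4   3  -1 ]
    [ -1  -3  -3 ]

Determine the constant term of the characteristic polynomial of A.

Expand det(sI - A) for the 3×3 matrix.
p(s) = s^3 - 4s^2 - 16s - 34.
(Check: constant term = det(-A) = (-1)^3 det A = -34; coefficient of s^2 = -tr A = -4.)
The constant term is -34.

-34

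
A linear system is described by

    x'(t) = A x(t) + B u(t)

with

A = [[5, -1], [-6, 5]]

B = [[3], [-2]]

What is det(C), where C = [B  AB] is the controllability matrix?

-50

AB = [[17], [-28]]
Controllability matrix C = [B  AB] = [[3, 17], [-2, -28]]
det(C) = 3·(-28) - 17·(-2) = -84 - (-34) = -50
Since det(C) ≠ 0, rank(C) = 2 and the system is completely controllable.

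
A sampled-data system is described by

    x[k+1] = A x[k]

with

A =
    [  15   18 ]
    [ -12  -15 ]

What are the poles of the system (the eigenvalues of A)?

det(zI - A) = z^2 - (tr A)z + det A, with tr A = 15 + (-15) = 0 and det A = 15·(-15) - 18·(-12) = -225 - (-216) = -9.
So p(z) = det(zI - A) = z^2 - 9.
Factor z^2 - 9: two numbers with sum 0 and product -9 are 3 and -3, so z^2 - 9 = (z - 3)(z + 3).
Hence p(z) = (z - 3) (z + 3), with roots -3, 3.

-3, 3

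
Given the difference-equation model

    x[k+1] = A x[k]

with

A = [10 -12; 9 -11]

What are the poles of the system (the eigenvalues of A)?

-2, 1

det(zI - A) = z^2 - (tr A)z + det A, with tr A = 10 + (-11) = -1 and det A = 10·(-11) - (-12)·9 = -110 - (-108) = -2.
So p(z) = det(zI - A) = z^2 + z - 2.
Factor z^2 + z - 2: two numbers with sum -1 and product -2 are 1 and -2, so z^2 + z - 2 = (z - 1)(z + 2).
Hence p(z) = (z - 1) (z + 2), with roots -2, 1.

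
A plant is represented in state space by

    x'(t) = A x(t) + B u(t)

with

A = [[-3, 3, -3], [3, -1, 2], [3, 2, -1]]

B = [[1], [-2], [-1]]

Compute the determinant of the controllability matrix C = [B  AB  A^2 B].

63

AB = [[-6], [3], [0]]
A^2B = [[27], [-21], [-12]]
Controllability matrix C = [B  AB  A^2B] = [[1, -6, 27], [-2, 3, -21], [-1, 0, -12]]
Expanding along the first row, det(C) = 1·(3·(-12) - (-21)·0) - (-6)·((-2)·(-12) - (-21)·(-1)) + 27·((-2)·0 - 3·(-1)) = 1·(-36) - (-6)·3 + 27·3 = 63
Since det(C) ≠ 0, rank(C) = 3 and the system is completely controllable.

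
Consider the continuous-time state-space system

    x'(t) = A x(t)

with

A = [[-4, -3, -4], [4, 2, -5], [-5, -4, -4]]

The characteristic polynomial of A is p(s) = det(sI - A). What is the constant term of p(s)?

-13

Expand det(sI - A) for the 3×3 matrix.
p(s) = s^3 + 6s^2 - 28s - 13.
(Check: constant term = det(-A) = (-1)^3 det A = -13; coefficient of s^2 = -tr A = 6.)
The constant term is -13.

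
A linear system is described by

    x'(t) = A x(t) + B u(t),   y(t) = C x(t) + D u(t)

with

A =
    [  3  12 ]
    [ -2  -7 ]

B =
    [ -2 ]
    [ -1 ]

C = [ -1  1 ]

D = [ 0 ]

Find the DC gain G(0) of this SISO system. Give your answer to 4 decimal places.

11.0000

G(0) = C(-A)^{-1}B + D = -C A^{-1} B + D.
det A = 3, so A^{-1} = (1/3)·adj(A) = [[-7/3, -4], [2/3, 1]]
A^{-1} B = [26/3, -7/3]^T
C A^{-1} B = -11
G(0) = D - C A^{-1} B = 0 - (-11) = 11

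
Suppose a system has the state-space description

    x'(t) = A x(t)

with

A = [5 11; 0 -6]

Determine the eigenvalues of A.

det(sI - A) = s^2 - (tr A)s + det A, with tr A = 5 + (-6) = -1 and det A = 5·(-6) - 11·0 = -30 - 0 = -30.
So p(s) = det(sI - A) = s^2 + s - 30.
Factor s^2 + s - 30: two numbers with sum -1 and product -30 are 5 and -6, so s^2 + s - 30 = (s - 5)(s + 6).
Hence p(s) = (s - 5) (s + 6), with roots -6, 5.
At least one eigenvalue has non-negative real part, so the system is not asymptotically stable.

-6, 5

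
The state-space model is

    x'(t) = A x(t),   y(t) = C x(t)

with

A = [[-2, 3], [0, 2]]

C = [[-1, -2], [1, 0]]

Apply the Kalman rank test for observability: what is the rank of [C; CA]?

2

CA = [[2, -7], [-2, 3]]
Observability matrix O = [C; CA] = [[-1, -2], [1, 0], [2, -7], [-2, 3]]
Take the 2×2 submatrix of O formed by rows 1, 2: [[-1, -2], [1, 0]]. Its determinant is (-1)·0 - (-2)·1 = 0 - (-2) = 2 ≠ 0.
So rank(O) ≥ 2; since O has 2 columns, rank(O) = 2.
rank(O) = 2 = n, so the pair (A, C) is completely observable.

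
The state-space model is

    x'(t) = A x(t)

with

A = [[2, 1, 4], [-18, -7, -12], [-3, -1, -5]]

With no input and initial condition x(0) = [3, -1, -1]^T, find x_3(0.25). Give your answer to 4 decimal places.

det(sI - A) = s^3 - (tr A)s^2 + (M11 + M22 + M33)s - det A, where Mii is the 2×2 principal minor of A obtained by deleting row i and column i.
tr A = 2 + (-7) + (-5) = -10; M11 = (-7)·(-5) - (-12)·(-1) = 35 - 12 = 23; M22 = 2·(-5) - 4·(-3) = -10 - (-12) = 2; M33 = 2·(-7) - 1·(-18) = -14 - (-18) = 4; sum of minors = 29.
det A = 2·((-7)·(-5) - (-12)·(-1)) - 1·((-18)·(-5) - (-12)·(-3)) + 4·((-18)·(-1) - (-7)·(-3)) = 2·23 - 1·54 + 4·(-3) = -20.
So p(s) = det(sI - A) = s^3 + 10s^2 + 29s + 20.
Rational-root test: any integer root divides 20. Testing small divisors, s = -1 works: p(-1) = -1 + 10 + (-29) + 20 = 0, so (s + 1) is a factor.
Dividing, p(s) = (s + 1)(s^2 + 9s + 20).
Factor s^2 + 9s + 20: two numbers with sum -9 and product 20 are -4 and -5, so s^2 + 9s + 20 = (s + 4)(s + 5).
Hence p(s) = (s + 1) (s + 4) (s + 5), with roots -5, -4, -1.
The eigenvalues -5, -4, -1 are distinct and real, so A is diagonalisable and x(t) = e^{At} x(0) = V diag(e^{λ_i t}) V^{-1} x(0), where the columns of V are the eigenvectors.
λ = -5: A - (-5)I = [[7, 1, 4], [-18, -2, -12], [-3, -1, 0]]. v must be orthogonal to every row; (row 1) × (row 2) = [-4, 12, 4], so take v_1 = [-1, 3, 1]^T.
λ = -4: A - (-4)I = [[6, 1, 4], [-18, -3, -12], [-3, -1, -1]]. v must be orthogonal to every row; (row 1) × (row 3) = [3, -6, -3], so take v_2 = [1, -2, -1]^T.
λ = -1: A - (-1)I = [[3, 1, 4], [-18, -6, -12], [-3, -1, -4]]. v must be orthogonal to every row; (row 1) × (row 2) = [12, -36, 0], so take v_3 = [1, -3, 0]^T.
V = [v_1 v_2 v_3] = [[-1, 1, 1], [3, -2, -3], [1, -1, 0]] has det V = -1, so V^{-1} = adj(V)/det V = [[3, 1, 1], [3, 1, 0], [1, 0, 1]].
Modal coordinates z(0) = V^{-1} x(0): 3·3 + 1·(-1) + 1·(-1) = 7; 3·3 + 1·(-1) + 0·(-1) = 8; 1·3 + 0·(-1) + 1·(-1) = 2; so z(0) = [7, 8, 2]^T.
x_3(t) = Σ_i (v_i)_3 · z_i(0) · e^{λ_i t} (row 3 of V times the modal terms).
x_3(0.25) = 1·7·e^{-5·0.25} + (-1)·8·e^{-4·0.25} + 0·2·e^{-1·0.25} = 7·0.286505 + (-8)·0.367879 + 0·0.778801 = -0.9375.

-0.9375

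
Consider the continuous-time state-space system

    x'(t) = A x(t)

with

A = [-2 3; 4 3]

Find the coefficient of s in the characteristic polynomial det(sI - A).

-1

For a 2×2 matrix, det(sI - A) = s^2 - (tr A)s + det A.
tr A = 1, det A = -18.
So p(s) = s^2 - s - 18.
The coefficient of s is -1.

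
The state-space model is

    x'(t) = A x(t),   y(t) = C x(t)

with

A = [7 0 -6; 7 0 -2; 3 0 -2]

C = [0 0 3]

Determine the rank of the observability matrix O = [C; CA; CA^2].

CA = [[9, 0, -6]]
CA^2 = [[45, 0, -42]]
Observability matrix O = [C; CA; CA^2] = [[0, 0, 3], [9, 0, -6], [45, 0, -42]]
Column 2 of O is identically zero, so rank(O) ≤ 2.
The 2×2 minor from rows 1, 2, columns 1, 3 is 0·(-6) - 3·9 = 0 - 27 = -27 ≠ 0, so rank(O) = 2.
rank(O) = 2 < n = 3, so the pair (A, C) is not completely observable.

2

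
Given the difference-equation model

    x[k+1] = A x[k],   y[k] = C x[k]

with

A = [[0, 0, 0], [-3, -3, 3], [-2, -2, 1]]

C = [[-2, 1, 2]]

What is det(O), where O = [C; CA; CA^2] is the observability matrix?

CA = [[-7, -7, 5]]
CA^2 = [[11, 11, -16]]
Observability matrix O = [C; CA; CA^2] = [[-2, 1, 2], [-7, -7, 5], [11, 11, -16]]
Expanding along the first row, det(O) = (-2)·((-7)·(-16) - 5·11) - 1·((-7)·(-16) - 5·11) + 2·((-7)·11 - (-7)·11) = (-2)·57 - 1·57 + 2·0 = -171
Since det(O) ≠ 0, rank(O) = 3 and the system is completely observable.

-171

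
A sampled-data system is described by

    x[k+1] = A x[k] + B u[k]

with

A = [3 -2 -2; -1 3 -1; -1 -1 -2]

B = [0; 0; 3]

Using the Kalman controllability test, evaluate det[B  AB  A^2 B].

-54

AB = [[-6], [-3], [-6]]
A^2B = [[0], [3], [21]]
Controllability matrix C = [B  AB  A^2B] = [[0, -6, 0], [0, -3, 3], [3, -6, 21]]
Expanding along the first row, det(C) = 0·((-3)·21 - 3·(-6)) - (-6)·(0·21 - 3·3) + 0·(0·(-6) - (-3)·3) = 0·(-45) - (-6)·(-9) + 0·9 = -54
Since det(C) ≠ 0, rank(C) = 3 and the system is completely controllable.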